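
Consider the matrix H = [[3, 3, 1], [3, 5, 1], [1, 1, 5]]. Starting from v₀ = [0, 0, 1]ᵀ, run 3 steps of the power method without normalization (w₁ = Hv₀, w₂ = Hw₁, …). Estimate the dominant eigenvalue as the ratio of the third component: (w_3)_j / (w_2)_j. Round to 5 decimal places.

w1 = Hv₀ = (3·0 + 3·0 + 1·1; 3·0 + 5·0 + 1·1; 1·0 + 1·0 + 5·1) = (1, 1, 5)
w2 = Hw1 = (3·1 + 3·1 + 1·5; 3·1 + 5·1 + 1·5; 1·1 + 1·1 + 5·5) = (11, 13, 27)
w3 = Hw2 = (99, 125, 159)
Ratio at component: 159 / 27 = 5.88889

λ ≈ 5.88889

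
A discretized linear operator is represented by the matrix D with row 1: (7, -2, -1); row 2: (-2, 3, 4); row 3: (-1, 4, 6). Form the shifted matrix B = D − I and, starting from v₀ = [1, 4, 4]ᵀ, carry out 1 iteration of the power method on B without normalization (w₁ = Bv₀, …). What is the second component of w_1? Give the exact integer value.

B = D − I has rows (6, -2, -1); (-2, 2, 4); (-1, 4, 5)
w1 = Bv₀ = (6·1 + (-2)·4 + (-1)·4; (-2)·1 + 2·4 + 4·4; (-1)·1 + 4·4 + 5·4) = (-6, 22, 35)
Requested component of w1: 22

22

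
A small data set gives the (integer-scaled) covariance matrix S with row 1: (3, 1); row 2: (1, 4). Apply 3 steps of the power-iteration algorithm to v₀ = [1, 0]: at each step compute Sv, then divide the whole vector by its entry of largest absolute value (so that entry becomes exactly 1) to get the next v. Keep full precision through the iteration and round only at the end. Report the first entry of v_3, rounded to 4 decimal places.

Sv0 = (3.00000, 1.00000); divide by 3.00000 → v1 = (1.00000, 0.33333)
Sv1 = (3.33333, 2.33333); divide by 3.33333 → v2 = (1.00000, 0.70000)
Sv2 = (3.70000, 3.80000); divide by 3.80000 → v3 = (0.97368, 1.00000)
Requested entry of v3: 37/38 = 0.9737

0.9737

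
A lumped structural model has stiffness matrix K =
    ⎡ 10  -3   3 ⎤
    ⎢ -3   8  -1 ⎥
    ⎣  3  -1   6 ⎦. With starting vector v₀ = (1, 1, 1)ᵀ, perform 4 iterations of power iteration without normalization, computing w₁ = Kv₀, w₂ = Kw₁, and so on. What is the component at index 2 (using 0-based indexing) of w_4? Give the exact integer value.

9254

w1 = Kv₀ = (10·1 + (-3)·1 + 3·1; (-3)·1 + 8·1 + (-1)·1; 3·1 + (-1)·1 + 6·1) = (10, 4, 8)
w2 = Kw1 = (10·10 + (-3)·4 + 3·8; (-3)·10 + 8·4 + (-1)·8; 3·10 + (-1)·4 + 6·8) = (112, -6, 74)
w3 = Kw2 = (1360, -458, 786)
w4 = Kw3 = (17332, -8530, 9254)
The requested component of w4 is 9254.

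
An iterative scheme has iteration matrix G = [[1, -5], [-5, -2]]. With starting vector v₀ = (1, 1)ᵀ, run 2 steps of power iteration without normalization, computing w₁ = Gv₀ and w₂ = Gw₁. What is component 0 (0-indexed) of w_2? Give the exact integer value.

31

w1 = Gv₀ = (1·1 + (-5)·1; (-5)·1 + (-2)·1) = (-4, -7)
w2 = Gw1 = (1·(-4) + (-5)·(-7); (-5)·(-4) + (-2)·(-7)) = (31, 34)
The requested component of w2 is 31.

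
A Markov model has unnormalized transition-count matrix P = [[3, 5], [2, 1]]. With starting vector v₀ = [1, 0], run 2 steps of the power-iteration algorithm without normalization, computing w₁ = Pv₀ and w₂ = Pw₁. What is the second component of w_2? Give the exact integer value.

8

w1 = Pv₀ = (3, 2)
w2 = Pw1 = (19, 8)
The requested component of w2 is 8.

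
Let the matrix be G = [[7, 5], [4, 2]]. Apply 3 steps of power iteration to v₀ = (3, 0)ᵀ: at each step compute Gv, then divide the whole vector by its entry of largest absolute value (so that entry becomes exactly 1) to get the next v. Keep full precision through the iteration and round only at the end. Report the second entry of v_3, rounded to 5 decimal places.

Gv0 = (21.000000, 12.000000); divide by 21.000000 → v1 = (1.000000, 0.571429)
Gv1 = (9.857143, 5.142857); divide by 9.857143 → v2 = (1.000000, 0.521739)
Gv2 = (9.608696, 5.043478); divide by 9.608696 → v3 = (1.000000, 0.524887)
Requested entry of v3: 1044/1989 = 0.52489

0.52489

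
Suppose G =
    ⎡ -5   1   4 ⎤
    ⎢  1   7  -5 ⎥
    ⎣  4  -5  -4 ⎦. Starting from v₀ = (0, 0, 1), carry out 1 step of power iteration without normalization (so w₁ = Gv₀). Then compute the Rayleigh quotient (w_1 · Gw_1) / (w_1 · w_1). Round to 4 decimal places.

-5.9123

w1 = Gv₀ = ((-5)·0 + 1·0 + 4·1; 1·0 + 7·0 + (-5)·1; 4·0 + (-5)·0 + (-4)·1) = (4, -5, -4)
Gw1 = (-41, -11, 57)
w1·Gw1 = 4·(-41) + (-5)·(-11) + (-4)·57 = -337; w1·w1 = 4·4 + (-5)·(-5) + (-4)·(-4) = 57
λ ≈ -337/57 = -5.9123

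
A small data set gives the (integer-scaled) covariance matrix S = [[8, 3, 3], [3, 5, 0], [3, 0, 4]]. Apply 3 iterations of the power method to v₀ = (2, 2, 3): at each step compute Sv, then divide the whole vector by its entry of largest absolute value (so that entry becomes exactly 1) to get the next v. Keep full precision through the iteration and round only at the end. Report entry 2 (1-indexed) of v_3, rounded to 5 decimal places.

0.50210

Sv0 = (31.000000, 16.000000, 18.000000); divide by 31.000000 → v1 = (1.000000, 0.516129, 0.580645)
Sv1 = (11.290323, 5.580645, 5.322581); divide by 11.290323 → v2 = (1.000000, 0.494286, 0.471429)
Sv2 = (10.897143, 5.471429, 4.885714); divide by 10.897143 → v3 = (1.000000, 0.502098, 0.448348)
Requested entry of v3: 1915/3814 = 0.50210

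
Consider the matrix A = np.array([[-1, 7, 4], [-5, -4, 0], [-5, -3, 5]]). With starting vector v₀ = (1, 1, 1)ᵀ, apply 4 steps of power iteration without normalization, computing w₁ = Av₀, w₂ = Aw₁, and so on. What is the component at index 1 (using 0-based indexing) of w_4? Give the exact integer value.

w1 = Av₀ = (10, -9, -3)
w2 = Aw1 = (-85, -14, -38)
w3 = Aw2 = (-165, 481, 277)
w4 = Aw3 = (4640, -1099, 767)
The requested component of w4 is -1099.

-1099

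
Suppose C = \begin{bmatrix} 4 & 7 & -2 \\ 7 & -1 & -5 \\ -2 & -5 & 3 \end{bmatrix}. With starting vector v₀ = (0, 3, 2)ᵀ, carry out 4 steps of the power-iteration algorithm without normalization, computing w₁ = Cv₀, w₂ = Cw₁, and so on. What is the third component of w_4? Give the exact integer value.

w1 = Cv₀ = (17, -13, -9)
w2 = Cw1 = (-5, 177, 4)
w3 = Cw2 = (1211, -232, -863)
w4 = Cw3 = (4946, 13024, -3851)
The requested component of w4 is -3851.

-3851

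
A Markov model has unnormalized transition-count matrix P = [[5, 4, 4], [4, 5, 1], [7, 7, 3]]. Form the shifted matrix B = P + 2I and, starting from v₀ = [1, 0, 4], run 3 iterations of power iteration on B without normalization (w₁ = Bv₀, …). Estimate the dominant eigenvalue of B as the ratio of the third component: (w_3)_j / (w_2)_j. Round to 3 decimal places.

B = P + 2I has rows (7, 4, 4); (4, 7, 1); (7, 7, 5)
w1 = Bv₀ = (7·1 + 4·0 + 4·4; 4·1 + 7·0 + 1·4; 7·1 + 7·0 + 5·4) = (23, 8, 27)
w2 = Bw1 = (7·23 + 4·8 + 4·27; 4·23 + 7·8 + 1·27; 7·23 + 7·8 + 5·27) = (301, 175, 352)
w3 = Bw2 = (4215, 2781, 5092)
Ratio: 5092/352 = 14.466

μ ≈ 14.466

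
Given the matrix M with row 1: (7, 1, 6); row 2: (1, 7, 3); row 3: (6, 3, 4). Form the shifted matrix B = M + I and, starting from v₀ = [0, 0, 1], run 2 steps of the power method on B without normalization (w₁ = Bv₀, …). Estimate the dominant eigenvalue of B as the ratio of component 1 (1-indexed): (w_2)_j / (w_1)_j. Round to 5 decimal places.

μ ≈ 13.50000

B = M + I has rows (8, 1, 6); (1, 8, 3); (6, 3, 5)
w1 = Bv₀ = (6, 3, 5)
w2 = Bw1 = (81, 45, 70)
Ratio: 81/6 = 13.50000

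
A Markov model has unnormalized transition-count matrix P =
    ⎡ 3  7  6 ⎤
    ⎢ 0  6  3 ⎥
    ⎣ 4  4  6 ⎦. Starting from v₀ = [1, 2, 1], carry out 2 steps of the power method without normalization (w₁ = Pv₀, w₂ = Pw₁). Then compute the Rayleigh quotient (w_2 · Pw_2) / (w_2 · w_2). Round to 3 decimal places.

12.201

w1 = Pv₀ = (23, 15, 18)
w2 = Pw1 = (282, 144, 260)
Pw2 = (3414, 1644, 3264)
w2·Pw2 = 282·3414 + 144·1644 + 260·3264 = 2048124; w2·w2 = 282·282 + 144·144 + 260·260 = 167860
λ ≈ 2048124/167860 = 12.201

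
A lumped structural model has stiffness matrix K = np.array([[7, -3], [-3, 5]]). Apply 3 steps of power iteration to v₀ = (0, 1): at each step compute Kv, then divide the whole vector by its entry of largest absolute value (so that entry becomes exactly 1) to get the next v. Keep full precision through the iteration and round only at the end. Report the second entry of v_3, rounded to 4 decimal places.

-0.7853

Kv0 = (-3.00000, 5.00000); divide by 5.00000 → v1 = (-0.60000, 1.00000)
Kv1 = (-7.20000, 6.80000); divide by -7.20000 → v2 = (1.00000, -0.94444)
Kv2 = (9.83333, -7.72222); divide by 9.83333 → v3 = (1.00000, -0.78531)
Requested entry of v3: 278/-354 = -0.7853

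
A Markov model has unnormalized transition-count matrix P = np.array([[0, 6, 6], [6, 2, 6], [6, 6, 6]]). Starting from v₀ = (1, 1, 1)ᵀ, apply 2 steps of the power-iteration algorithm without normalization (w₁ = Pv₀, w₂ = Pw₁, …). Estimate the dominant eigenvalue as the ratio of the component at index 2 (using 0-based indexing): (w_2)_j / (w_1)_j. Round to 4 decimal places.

w1 = Pv₀ = (0·1 + 6·1 + 6·1; 6·1 + 2·1 + 6·1; 6·1 + 6·1 + 6·1) = (12, 14, 18)
w2 = Pw1 = (0·12 + 6·14 + 6·18; 6·12 + 2·14 + 6·18; 6·12 + 6·14 + 6·18) = (192, 208, 264)
Ratio at component: 264 / 18 = 14.6667

λ ≈ 14.6667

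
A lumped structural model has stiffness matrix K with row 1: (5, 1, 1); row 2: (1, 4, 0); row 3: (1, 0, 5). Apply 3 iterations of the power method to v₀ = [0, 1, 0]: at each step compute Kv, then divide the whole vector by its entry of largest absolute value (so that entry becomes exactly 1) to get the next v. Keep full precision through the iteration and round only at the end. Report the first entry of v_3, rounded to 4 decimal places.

Kv0 = (1.00000, 4.00000, 0.00000); divide by 4.00000 → v1 = (0.25000, 1.00000, 0.00000)
Kv1 = (2.25000, 4.25000, 0.25000); divide by 4.25000 → v2 = (0.52941, 1.00000, 0.05882)
Kv2 = (3.70588, 4.52941, 0.82353); divide by 4.52941 → v3 = (0.81818, 1.00000, 0.18182)
Requested entry of v3: 63/77 = 0.8182

0.8182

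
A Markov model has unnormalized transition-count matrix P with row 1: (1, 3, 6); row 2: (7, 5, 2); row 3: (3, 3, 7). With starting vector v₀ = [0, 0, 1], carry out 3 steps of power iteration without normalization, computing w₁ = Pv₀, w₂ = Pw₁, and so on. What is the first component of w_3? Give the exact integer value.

w1 = Pv₀ = (6, 2, 7)
w2 = Pw1 = (54, 66, 73)
w3 = Pw2 = (690, 854, 871)
The requested component of w3 is 690.

690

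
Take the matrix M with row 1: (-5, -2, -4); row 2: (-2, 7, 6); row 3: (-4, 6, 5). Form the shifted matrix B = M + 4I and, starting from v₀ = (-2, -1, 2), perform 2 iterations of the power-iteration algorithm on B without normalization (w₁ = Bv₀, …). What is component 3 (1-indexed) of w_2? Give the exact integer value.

B = M + 4I has rows (-1, -2, -4); (-2, 11, 6); (-4, 6, 9)
w1 = Bv₀ = ((-1)·(-2) + (-2)·(-1) + (-4)·2; (-2)·(-2) + 11·(-1) + 6·2; (-4)·(-2) + 6·(-1) + 9·2) = (-4, 5, 20)
w2 = Bw1 = ((-1)·(-4) + (-2)·5 + (-4)·20; (-2)·(-4) + 11·5 + 6·20; (-4)·(-4) + 6·5 + 9·20) = (-86, 183, 226)
Requested component of w2: 226

226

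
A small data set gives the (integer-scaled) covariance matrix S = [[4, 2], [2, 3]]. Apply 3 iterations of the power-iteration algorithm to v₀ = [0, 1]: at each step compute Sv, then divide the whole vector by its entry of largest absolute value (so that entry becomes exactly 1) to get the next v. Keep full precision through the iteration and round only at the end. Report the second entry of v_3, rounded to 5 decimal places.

Sv0 = (2.000000, 3.000000); divide by 3.000000 → v1 = (0.666667, 1.000000)
Sv1 = (4.666667, 4.333333); divide by 4.666667 → v2 = (1.000000, 0.928571)
Sv2 = (5.857143, 4.785714); divide by 5.857143 → v3 = (1.000000, 0.817073)
Requested entry of v3: 67/82 = 0.81707

0.81707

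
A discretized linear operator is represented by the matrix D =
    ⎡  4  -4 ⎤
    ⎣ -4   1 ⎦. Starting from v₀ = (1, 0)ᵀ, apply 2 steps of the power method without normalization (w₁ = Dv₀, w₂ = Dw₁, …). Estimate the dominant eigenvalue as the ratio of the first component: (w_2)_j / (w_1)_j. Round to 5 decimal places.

λ ≈ 8.00000

w1 = Dv₀ = (4, -4)
w2 = Dw1 = (32, -20)
Ratio at component: 32 / 4 = 8.00000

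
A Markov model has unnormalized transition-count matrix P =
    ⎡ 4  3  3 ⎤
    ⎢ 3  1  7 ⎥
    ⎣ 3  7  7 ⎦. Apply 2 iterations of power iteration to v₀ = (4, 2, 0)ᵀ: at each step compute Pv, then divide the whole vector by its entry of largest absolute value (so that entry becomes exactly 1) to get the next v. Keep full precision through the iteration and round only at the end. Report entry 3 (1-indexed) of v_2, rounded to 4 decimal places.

1.0000

Pv0 = (22.00000, 14.00000, 26.00000); divide by 26.00000 → v1 = (0.84615, 0.53846, 1.00000)
Pv1 = (8.00000, 10.07692, 13.30769); divide by 13.30769 → v2 = (0.60116, 0.75723, 1.00000)
Requested entry of v2: 346/346 = 1.0000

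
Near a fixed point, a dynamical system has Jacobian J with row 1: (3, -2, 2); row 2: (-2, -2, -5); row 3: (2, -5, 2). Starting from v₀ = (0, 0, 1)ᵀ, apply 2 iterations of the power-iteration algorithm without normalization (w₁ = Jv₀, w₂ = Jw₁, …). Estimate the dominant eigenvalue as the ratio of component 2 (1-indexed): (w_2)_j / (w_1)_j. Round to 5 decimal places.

0.80000

w1 = Jv₀ = (3·0 + (-2)·0 + 2·1; (-2)·0 + (-2)·0 + (-5)·1; 2·0 + (-5)·0 + 2·1) = (2, -5, 2)
w2 = Jw1 = (3·2 + (-2)·(-5) + 2·2; (-2)·2 + (-2)·(-5) + (-5)·2; 2·2 + (-5)·(-5) + 2·2) = (20, -4, 33)
Ratio at component: -4 / -5 = 0.80000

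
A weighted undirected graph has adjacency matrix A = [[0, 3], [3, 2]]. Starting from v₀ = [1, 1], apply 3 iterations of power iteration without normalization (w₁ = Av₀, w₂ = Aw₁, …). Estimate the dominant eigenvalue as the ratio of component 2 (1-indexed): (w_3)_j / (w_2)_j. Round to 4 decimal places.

λ ≈ 4.3684

w1 = Av₀ = (3, 5)
w2 = Aw1 = (15, 19)
w3 = Aw2 = (57, 83)
Ratio at component: 83 / 19 = 4.3684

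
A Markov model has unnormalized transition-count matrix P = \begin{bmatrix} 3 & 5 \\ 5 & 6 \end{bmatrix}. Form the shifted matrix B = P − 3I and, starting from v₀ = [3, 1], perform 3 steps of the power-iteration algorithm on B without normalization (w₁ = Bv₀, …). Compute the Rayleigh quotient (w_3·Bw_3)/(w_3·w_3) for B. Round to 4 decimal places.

B = P − 3I has rows (0, 5); (5, 3)
w1 = Bv₀ = (0·3 + 5·1; 5·3 + 3·1) = (5, 18)
w2 = Bw1 = (0·5 + 5·18; 5·5 + 3·18) = (90, 79)
w3 = Bw2 = (395, 687)
Bw3 = (3435, 4036)
w3·Bw3 = 4129557; w3·w3 = 627994; μ ≈ 4129557/627994 = 6.5758

6.5758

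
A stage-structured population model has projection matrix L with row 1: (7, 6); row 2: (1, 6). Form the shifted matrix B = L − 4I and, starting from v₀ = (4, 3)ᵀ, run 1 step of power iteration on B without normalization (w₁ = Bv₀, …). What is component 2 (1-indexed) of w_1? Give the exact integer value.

B = L − 4I has rows (3, 6); (1, 2)
w1 = Bv₀ = (30, 10)
Requested component of w1: 10

10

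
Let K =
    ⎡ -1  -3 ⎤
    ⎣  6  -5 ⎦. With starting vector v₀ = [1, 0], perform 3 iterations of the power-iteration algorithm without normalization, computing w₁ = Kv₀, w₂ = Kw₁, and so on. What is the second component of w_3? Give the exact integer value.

78

w1 = Kv₀ = ((-1)·1 + (-3)·0; 6·1 + (-5)·0) = (-1, 6)
w2 = Kw1 = ((-1)·(-1) + (-3)·6; 6·(-1) + (-5)·6) = (-17, -36)
w3 = Kw2 = (125, 78)
The requested component of w3 is 78.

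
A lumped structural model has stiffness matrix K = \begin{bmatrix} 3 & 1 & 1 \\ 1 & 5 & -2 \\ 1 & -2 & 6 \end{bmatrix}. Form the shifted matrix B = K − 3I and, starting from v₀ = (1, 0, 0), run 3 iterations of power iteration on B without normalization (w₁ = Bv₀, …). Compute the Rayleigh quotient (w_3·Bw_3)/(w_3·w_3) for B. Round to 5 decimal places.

3.26923

B = K − 3I has rows (0, 1, 1); (1, 2, -2); (1, -2, 3)
w1 = Bv₀ = (0·1 + 1·0 + 1·0; 1·1 + 2·0 + (-2)·0; 1·1 + (-2)·0 + 3·0) = (0, 1, 1)
w2 = Bw1 = (0·0 + 1·1 + 1·1; 1·0 + 2·1 + (-2)·1; 1·0 + (-2)·1 + 3·1) = (2, 0, 1)
w3 = Bw2 = (1, 0, 5)
Bw3 = (5, -9, 16)
w3·Bw3 = 85; w3·w3 = 26; μ ≈ 85/26 = 3.26923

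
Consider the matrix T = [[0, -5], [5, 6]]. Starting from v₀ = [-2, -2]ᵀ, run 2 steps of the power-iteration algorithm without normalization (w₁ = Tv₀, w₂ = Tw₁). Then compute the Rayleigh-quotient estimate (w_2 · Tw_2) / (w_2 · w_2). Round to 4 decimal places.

w1 = Tv₀ = (10, -22)
w2 = Tw1 = (110, -82)
Tw2 = (410, 58)
w2·Tw2 = 110·410 + (-82)·58 = 40344; w2·w2 = 110·110 + (-82)·(-82) = 18824
λ ≈ 40344/18824 = 2.1432

λ ≈ 2.1432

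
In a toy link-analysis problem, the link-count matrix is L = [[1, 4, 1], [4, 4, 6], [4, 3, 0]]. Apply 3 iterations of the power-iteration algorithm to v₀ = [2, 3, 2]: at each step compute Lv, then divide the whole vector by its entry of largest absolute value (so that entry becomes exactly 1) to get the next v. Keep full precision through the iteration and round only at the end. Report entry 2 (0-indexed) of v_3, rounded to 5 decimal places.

0.54892

Lv0 = (16.000000, 32.000000, 17.000000); divide by 32.000000 → v1 = (0.500000, 1.000000, 0.531250)
Lv1 = (5.031250, 9.187500, 5.000000); divide by 9.187500 → v2 = (0.547619, 1.000000, 0.544218)
Lv2 = (5.091837, 9.455782, 5.190476); divide by 9.455782 → v3 = (0.538489, 1.000000, 0.548921)
Requested entry of v3: 1526/2780 = 0.54892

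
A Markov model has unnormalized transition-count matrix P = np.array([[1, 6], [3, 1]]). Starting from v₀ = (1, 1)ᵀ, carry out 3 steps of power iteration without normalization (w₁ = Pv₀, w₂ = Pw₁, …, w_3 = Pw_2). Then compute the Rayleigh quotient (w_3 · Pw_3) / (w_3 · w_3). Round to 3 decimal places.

λ ≈ 5.117

w1 = Pv₀ = (7, 4)
w2 = Pw1 = (31, 25)
w3 = Pw2 = (181, 118)
Pw3 = (889, 661)
w3·Pw3 = 181·889 + 118·661 = 238907; w3·w3 = 181·181 + 118·118 = 46685
λ ≈ 238907/46685 = 5.117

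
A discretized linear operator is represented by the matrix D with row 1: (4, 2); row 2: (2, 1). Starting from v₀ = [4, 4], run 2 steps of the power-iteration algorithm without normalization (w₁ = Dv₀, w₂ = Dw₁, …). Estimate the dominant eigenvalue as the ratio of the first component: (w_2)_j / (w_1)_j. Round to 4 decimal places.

λ ≈ 5.0000

w1 = Dv₀ = (24, 12)
w2 = Dw1 = (120, 60)
Ratio at component: 120 / 24 = 5.0000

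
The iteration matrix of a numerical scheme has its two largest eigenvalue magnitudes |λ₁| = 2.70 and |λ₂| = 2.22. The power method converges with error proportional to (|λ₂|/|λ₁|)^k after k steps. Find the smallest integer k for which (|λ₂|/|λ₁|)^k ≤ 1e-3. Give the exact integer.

|λ₂/λ₁| = 2.22/2.70 = 0.82222
Need k ≥ ln(1e-3) / ln(0.82222) = -6.9078 / -0.1957 ≈ 35.290
Smallest integer k satisfying the bound: 36

36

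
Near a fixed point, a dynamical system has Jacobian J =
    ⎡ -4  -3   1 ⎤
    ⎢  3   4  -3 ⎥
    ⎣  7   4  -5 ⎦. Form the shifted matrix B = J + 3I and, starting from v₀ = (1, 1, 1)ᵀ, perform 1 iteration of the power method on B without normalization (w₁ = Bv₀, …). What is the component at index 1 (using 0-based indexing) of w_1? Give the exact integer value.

B = J + 3I has rows (-1, -3, 1); (3, 7, -3); (7, 4, -2)
w1 = Bv₀ = ((-1)·1 + (-3)·1 + 1·1; 3·1 + 7·1 + (-3)·1; 7·1 + 4·1 + (-2)·1) = (-3, 7, 9)
Requested component of w1: 7

7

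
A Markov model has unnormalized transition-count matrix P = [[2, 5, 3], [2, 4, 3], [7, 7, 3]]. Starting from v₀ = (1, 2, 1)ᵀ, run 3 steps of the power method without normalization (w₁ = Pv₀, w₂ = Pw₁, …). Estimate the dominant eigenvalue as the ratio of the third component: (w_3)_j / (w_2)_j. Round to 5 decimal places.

w1 = Pv₀ = (15, 13, 24)
w2 = Pw1 = (167, 154, 268)
w3 = Pw2 = (1908, 1754, 3051)
Ratio at component: 3051 / 268 = 11.38433

λ ≈ 11.38433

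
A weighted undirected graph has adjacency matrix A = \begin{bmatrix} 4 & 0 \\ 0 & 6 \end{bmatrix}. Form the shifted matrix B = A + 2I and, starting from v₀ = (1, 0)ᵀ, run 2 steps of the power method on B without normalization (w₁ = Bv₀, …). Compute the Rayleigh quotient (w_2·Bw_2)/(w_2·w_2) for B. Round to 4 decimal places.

B = A + 2I has rows (6, 0); (0, 8)
w1 = Bv₀ = (6, 0)
w2 = Bw1 = (36, 0)
Bw2 = (216, 0)
w2·Bw2 = 7776; w2·w2 = 1296; μ ≈ 7776/1296 = 6.0000

μ ≈ 6.0000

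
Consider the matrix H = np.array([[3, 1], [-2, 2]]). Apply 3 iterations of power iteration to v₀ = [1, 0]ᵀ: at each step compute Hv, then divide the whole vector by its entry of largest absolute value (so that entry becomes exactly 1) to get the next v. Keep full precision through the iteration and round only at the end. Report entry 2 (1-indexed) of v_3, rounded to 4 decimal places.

Hv0 = (3.00000, -2.00000); divide by 3.00000 → v1 = (1.00000, -0.66667)
Hv1 = (2.33333, -3.33333); divide by -3.33333 → v2 = (-0.70000, 1.00000)
Hv2 = (-1.10000, 3.40000); divide by 3.40000 → v3 = (-0.32353, 1.00000)
Requested entry of v3: -34/-34 = 1.0000

1.0000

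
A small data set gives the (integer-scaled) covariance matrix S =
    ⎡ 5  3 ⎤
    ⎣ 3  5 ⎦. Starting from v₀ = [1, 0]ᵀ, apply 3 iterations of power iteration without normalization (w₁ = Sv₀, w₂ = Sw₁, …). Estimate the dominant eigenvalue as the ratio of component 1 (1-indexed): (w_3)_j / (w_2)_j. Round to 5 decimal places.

w1 = Sv₀ = (5·1 + 3·0; 3·1 + 5·0) = (5, 3)
w2 = Sw1 = (5·5 + 3·3; 3·5 + 5·3) = (34, 30)
w3 = Sw2 = (260, 252)
Ratio at component: 260 / 34 = 7.64706

7.64706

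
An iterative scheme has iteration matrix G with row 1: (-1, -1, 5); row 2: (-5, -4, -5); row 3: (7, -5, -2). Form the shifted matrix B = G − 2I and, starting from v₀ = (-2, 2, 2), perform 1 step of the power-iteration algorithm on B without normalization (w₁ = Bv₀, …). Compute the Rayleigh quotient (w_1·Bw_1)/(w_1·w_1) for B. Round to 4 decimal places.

-10.0850

B = G − 2I has rows (-3, -1, 5); (-5, -6, -5); (7, -5, -4)
w1 = Bv₀ = (14, -12, -32)
Bw1 = (-190, 162, 286)
w1·Bw1 = -13756; w1·w1 = 1364; μ ≈ -13756/1364 = -10.0850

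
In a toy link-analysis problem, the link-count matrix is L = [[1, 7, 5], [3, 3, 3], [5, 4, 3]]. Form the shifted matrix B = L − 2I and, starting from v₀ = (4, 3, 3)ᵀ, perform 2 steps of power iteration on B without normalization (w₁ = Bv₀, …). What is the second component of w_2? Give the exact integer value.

225

B = L − 2I has rows (-1, 7, 5); (3, 1, 3); (5, 4, 1)
w1 = Bv₀ = ((-1)·4 + 7·3 + 5·3; 3·4 + 1·3 + 3·3; 5·4 + 4·3 + 1·3) = (32, 24, 35)
w2 = Bw1 = ((-1)·32 + 7·24 + 5·35; 3·32 + 1·24 + 3·35; 5·32 + 4·24 + 1·35) = (311, 225, 291)
Requested component of w2: 225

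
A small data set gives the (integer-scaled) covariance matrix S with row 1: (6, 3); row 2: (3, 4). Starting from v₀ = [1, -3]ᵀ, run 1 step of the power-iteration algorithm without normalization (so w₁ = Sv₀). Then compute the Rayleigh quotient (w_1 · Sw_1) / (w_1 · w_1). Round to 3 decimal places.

λ ≈ 6.000

w1 = Sv₀ = (6·1 + 3·(-3); 3·1 + 4·(-3)) = (-3, -9)
Sw1 = (-45, -45)
w1·Sw1 = (-3)·(-45) + (-9)·(-45) = 540; w1·w1 = (-3)·(-3) + (-9)·(-9) = 90
λ ≈ 540/90 = 6.000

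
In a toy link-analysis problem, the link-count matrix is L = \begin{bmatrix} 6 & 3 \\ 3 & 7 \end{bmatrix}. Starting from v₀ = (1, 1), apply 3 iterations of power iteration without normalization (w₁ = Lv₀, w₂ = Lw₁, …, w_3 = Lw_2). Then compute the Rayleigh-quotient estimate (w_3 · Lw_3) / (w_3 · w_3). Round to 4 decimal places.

w1 = Lv₀ = (6·1 + 3·1; 3·1 + 7·1) = (9, 10)
w2 = Lw1 = (6·9 + 3·10; 3·9 + 7·10) = (84, 97)
w3 = Lw2 = (795, 931)
Lw3 = (7563, 8902)
w3·Lw3 = 795·7563 + 931·8902 = 14300347; w3·w3 = 795·795 + 931·931 = 1498786
λ ≈ 14300347/1498786 = 9.5413

λ ≈ 9.5413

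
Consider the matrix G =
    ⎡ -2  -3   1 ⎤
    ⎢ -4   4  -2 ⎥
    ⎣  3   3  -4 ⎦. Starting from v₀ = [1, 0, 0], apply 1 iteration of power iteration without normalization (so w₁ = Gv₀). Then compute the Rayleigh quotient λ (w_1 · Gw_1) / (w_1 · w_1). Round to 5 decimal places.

λ ≈ -2.48276

w1 = Gv₀ = ((-2)·1 + (-3)·0 + 1·0; (-4)·1 + 4·0 + (-2)·0; 3·1 + 3·0 + (-4)·0) = (-2, -4, 3)
Gw1 = (19, -14, -30)
w1·Gw1 = (-2)·19 + (-4)·(-14) + 3·(-30) = -72; w1·w1 = (-2)·(-2) + (-4)·(-4) + 3·3 = 29
λ ≈ -72/29 = -2.48276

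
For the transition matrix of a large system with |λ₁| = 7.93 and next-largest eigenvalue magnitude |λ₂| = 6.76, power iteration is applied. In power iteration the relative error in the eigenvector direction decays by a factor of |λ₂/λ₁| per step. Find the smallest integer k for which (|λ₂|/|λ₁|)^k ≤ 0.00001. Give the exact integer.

73

|λ₂/λ₁| = 6.76/7.93 = 0.85246
Need k ≥ ln(0.00001) / ln(0.85246) = -11.5129 / -0.1596 ≈ 72.123
Smallest integer k satisfying the bound: 73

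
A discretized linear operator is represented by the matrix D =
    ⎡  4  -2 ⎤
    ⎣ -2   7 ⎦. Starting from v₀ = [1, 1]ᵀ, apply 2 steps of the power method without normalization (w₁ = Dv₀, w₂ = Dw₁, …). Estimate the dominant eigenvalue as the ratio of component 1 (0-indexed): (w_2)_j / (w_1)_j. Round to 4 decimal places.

λ ≈ 6.2000

w1 = Dv₀ = (4·1 + (-2)·1; (-2)·1 + 7·1) = (2, 5)
w2 = Dw1 = (4·2 + (-2)·5; (-2)·2 + 7·5) = (-2, 31)
Ratio at component: 31 / 5 = 6.2000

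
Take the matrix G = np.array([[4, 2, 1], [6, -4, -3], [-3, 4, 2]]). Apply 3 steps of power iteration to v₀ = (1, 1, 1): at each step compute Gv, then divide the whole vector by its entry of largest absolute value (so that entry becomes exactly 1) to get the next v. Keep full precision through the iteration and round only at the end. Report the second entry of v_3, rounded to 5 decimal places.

0.48538

Gv0 = (7.000000, -1.000000, 3.000000); divide by 7.000000 → v1 = (1.000000, -0.142857, 0.428571)
Gv1 = (4.142857, 5.285714, -2.714286); divide by 5.285714 → v2 = (0.783784, 1.000000, -0.513514)
Gv2 = (4.621622, 2.243243, 0.621622); divide by 4.621622 → v3 = (1.000000, 0.485380, 0.134503)
Requested entry of v3: 83/171 = 0.48538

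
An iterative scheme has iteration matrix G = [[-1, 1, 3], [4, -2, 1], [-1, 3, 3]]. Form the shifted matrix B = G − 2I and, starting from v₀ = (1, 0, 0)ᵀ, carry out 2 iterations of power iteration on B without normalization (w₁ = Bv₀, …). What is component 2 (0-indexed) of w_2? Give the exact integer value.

B = G − 2I has rows (-3, 1, 3); (4, -4, 1); (-1, 3, 1)
w1 = Bv₀ = ((-3)·1 + 1·0 + 3·0; 4·1 + (-4)·0 + 1·0; (-1)·1 + 3·0 + 1·0) = (-3, 4, -1)
w2 = Bw1 = ((-3)·(-3) + 1·4 + 3·(-1); 4·(-3) + (-4)·4 + 1·(-1); (-1)·(-3) + 3·4 + 1·(-1)) = (10, -29, 14)
Requested component of w2: 14

14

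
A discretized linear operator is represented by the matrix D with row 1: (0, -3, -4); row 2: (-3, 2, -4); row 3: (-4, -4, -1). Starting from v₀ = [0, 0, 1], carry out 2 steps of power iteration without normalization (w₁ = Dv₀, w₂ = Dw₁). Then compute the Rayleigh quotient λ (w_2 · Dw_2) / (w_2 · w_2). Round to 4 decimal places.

λ ≈ -5.7239

w1 = Dv₀ = (0·0 + (-3)·0 + (-4)·1; (-3)·0 + 2·0 + (-4)·1; (-4)·0 + (-4)·0 + (-1)·1) = (-4, -4, -1)
w2 = Dw1 = (0·(-4) + (-3)·(-4) + (-4)·(-1); (-3)·(-4) + 2·(-4) + (-4)·(-1); (-4)·(-4) + (-4)·(-4) + (-1)·(-1)) = (16, 8, 33)
Dw2 = (-156, -164, -129)
w2·Dw2 = 16·(-156) + 8·(-164) + 33·(-129) = -8065; w2·w2 = 16·16 + 8·8 + 33·33 = 1409
λ ≈ -8065/1409 = -5.7239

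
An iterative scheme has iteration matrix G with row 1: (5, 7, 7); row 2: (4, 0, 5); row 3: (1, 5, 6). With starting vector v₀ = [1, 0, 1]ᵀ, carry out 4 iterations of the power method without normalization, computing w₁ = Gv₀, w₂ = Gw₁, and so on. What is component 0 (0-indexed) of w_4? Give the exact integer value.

w1 = Gv₀ = (5·1 + 7·0 + 7·1; 4·1 + 0·0 + 5·1; 1·1 + 5·0 + 6·1) = (12, 9, 7)
w2 = Gw1 = (5·12 + 7·9 + 7·7; 4·12 + 0·9 + 5·7; 1·12 + 5·9 + 6·7) = (172, 83, 99)
w3 = Gw2 = (2134, 1183, 1181)
w4 = Gw3 = (27218, 14441, 15135)
The requested component of w4 is 27218.

27218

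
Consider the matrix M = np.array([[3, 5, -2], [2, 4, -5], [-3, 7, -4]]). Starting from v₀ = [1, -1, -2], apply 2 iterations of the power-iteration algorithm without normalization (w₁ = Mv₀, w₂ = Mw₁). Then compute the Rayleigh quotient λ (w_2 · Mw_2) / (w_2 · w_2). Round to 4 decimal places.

w1 = Mv₀ = (2, 8, -2)
w2 = Mw1 = (50, 46, 58)
Mw2 = (264, -6, -60)
w2·Mw2 = 50·264 + 46·(-6) + 58·(-60) = 9444; w2·w2 = 50·50 + 46·46 + 58·58 = 7980
λ ≈ 9444/7980 = 1.1835

1.1835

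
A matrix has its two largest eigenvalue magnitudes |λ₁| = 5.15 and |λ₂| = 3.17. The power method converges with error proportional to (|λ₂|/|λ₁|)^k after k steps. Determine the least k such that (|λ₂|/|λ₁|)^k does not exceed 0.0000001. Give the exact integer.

34

|λ₂/λ₁| = 3.17/5.15 = 0.61553
Need k ≥ ln(0.0000001) / ln(0.61553) = -16.1181 / -0.4853 ≈ 33.215
Smallest integer k satisfying the bound: 34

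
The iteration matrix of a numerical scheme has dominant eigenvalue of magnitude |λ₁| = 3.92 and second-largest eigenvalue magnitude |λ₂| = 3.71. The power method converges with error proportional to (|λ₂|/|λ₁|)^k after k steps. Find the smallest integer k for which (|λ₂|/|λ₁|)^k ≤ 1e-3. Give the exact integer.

|λ₂/λ₁| = 3.71/3.92 = 0.94643
Need k ≥ ln(1e-3) / ln(0.94643) = -6.9078 / -0.0551 ≈ 125.459
Smallest integer k satisfying the bound: 126

126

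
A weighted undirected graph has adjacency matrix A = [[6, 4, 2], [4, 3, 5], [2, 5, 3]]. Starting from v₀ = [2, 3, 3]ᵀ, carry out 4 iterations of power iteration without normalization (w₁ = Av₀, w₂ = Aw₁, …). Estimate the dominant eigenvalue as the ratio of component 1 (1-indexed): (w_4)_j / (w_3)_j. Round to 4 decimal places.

λ ≈ 11.4592

w1 = Av₀ = (30, 32, 28)
w2 = Aw1 = (364, 356, 304)
w3 = Aw2 = (4216, 4044, 3420)
w4 = Aw3 = (48312, 46096, 38912)
Ratio at component: 48312 / 4216 = 11.4592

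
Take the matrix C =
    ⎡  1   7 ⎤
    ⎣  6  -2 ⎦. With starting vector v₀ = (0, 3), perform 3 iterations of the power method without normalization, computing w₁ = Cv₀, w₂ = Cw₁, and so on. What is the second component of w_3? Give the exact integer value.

-402

w1 = Cv₀ = (1·0 + 7·3; 6·0 + (-2)·3) = (21, -6)
w2 = Cw1 = (1·21 + 7·(-6); 6·21 + (-2)·(-6)) = (-21, 138)
w3 = Cw2 = (945, -402)
The requested component of w3 is -402.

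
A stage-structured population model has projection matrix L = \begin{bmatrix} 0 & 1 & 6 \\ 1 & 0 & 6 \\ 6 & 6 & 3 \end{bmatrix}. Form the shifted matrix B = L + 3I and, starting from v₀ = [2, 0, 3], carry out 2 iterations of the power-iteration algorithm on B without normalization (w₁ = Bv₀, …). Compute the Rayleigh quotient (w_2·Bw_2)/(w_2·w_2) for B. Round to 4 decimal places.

B = L + 3I has rows (3, 1, 6); (1, 3, 6); (6, 6, 6)
w1 = Bv₀ = (3·2 + 1·0 + 6·3; 1·2 + 3·0 + 6·3; 6·2 + 6·0 + 6·3) = (24, 20, 30)
w2 = Bw1 = (3·24 + 1·20 + 6·30; 1·24 + 3·20 + 6·30; 6·24 + 6·20 + 6·30) = (272, 264, 444)
Bw2 = (3744, 3728, 5880)
w2·Bw2 = 4613280; w2·w2 = 340816; μ ≈ 4613280/340816 = 13.5360

13.5360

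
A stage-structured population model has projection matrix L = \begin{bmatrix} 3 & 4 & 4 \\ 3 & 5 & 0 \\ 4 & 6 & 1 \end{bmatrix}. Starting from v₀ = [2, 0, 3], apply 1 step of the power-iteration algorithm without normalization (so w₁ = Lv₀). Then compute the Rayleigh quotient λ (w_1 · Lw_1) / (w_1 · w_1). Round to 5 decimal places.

w1 = Lv₀ = (18, 6, 11)
Lw1 = (122, 84, 119)
w1·Lw1 = 18·122 + 6·84 + 11·119 = 4009; w1·w1 = 18·18 + 6·6 + 11·11 = 481
λ ≈ 4009/481 = 8.33472

8.33472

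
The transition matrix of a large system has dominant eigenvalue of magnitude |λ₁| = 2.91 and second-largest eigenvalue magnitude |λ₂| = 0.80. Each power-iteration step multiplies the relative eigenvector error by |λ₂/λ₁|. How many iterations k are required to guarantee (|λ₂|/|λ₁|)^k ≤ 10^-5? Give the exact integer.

|λ₂/λ₁| = 0.80/2.91 = 0.27491
Need k ≥ ln(10^-5) / ln(0.27491) = -11.5129 / -1.2913 ≈ 8.916
Smallest integer k satisfying the bound: 9

9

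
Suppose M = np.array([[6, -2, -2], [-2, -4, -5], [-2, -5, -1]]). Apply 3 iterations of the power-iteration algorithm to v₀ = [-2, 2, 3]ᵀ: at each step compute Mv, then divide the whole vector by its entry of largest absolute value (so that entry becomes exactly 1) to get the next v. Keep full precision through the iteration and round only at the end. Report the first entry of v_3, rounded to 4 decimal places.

0.8670

Mv0 = (-22.00000, -19.00000, -9.00000); divide by -22.00000 → v1 = (1.00000, 0.86364, 0.40909)
Mv1 = (3.45455, -7.50000, -6.72727); divide by -7.50000 → v2 = (-0.46061, 1.00000, 0.89697)
Mv2 = (-6.55758, -7.56364, -4.97576); divide by -7.56364 → v3 = (0.86699, 1.00000, 0.65785)
Requested entry of v3: -1082/-1248 = 0.8670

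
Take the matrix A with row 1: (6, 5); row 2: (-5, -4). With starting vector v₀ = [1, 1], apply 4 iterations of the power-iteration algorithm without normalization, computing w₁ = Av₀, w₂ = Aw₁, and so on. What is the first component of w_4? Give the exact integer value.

w1 = Av₀ = (11, -9)
w2 = Aw1 = (21, -19)
w3 = Aw2 = (31, -29)
w4 = Aw3 = (41, -39)
The requested component of w4 is 41.

41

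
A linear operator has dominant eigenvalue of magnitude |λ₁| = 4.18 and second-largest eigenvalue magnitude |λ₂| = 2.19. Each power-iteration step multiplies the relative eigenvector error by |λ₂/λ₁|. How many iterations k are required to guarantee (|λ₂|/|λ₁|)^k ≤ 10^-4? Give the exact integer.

15

|λ₂/λ₁| = 2.19/4.18 = 0.52392
Need k ≥ ln(10^-4) / ln(0.52392) = -9.2103 / -0.6464 ≈ 14.248
Smallest integer k satisfying the bound: 15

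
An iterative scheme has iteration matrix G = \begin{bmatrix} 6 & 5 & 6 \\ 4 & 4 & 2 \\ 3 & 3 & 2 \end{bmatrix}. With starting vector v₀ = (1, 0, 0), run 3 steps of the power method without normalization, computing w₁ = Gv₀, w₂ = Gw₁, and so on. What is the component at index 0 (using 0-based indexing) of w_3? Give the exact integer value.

890

w1 = Gv₀ = (6·1 + 5·0 + 6·0; 4·1 + 4·0 + 2·0; 3·1 + 3·0 + 2·0) = (6, 4, 3)
w2 = Gw1 = (6·6 + 5·4 + 6·3; 4·6 + 4·4 + 2·3; 3·6 + 3·4 + 2·3) = (74, 46, 36)
w3 = Gw2 = (890, 552, 432)
The requested component of w3 is 890.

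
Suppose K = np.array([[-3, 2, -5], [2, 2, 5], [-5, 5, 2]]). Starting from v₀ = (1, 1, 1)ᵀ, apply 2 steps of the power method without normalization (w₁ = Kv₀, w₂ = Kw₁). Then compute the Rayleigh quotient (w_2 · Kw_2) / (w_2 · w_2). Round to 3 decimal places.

w1 = Kv₀ = ((-3)·1 + 2·1 + (-5)·1; 2·1 + 2·1 + 5·1; (-5)·1 + 5·1 + 2·1) = (-6, 9, 2)
w2 = Kw1 = ((-3)·(-6) + 2·9 + (-5)·2; 2·(-6) + 2·9 + 5·2; (-5)·(-6) + 5·9 + 2·2) = (26, 16, 79)
Kw2 = (-441, 479, 108)
w2·Kw2 = 26·(-441) + 16·479 + 79·108 = 4730; w2·w2 = 26·26 + 16·16 + 79·79 = 7173
λ ≈ 4730/7173 = 0.659

0.659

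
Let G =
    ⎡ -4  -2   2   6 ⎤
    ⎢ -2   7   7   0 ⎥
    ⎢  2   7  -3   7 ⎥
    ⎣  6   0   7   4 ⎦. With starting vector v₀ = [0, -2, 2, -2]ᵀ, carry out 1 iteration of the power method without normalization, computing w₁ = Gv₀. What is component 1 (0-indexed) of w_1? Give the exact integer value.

0

w1 = Gv₀ = (-4, 0, -34, 6)
The requested component of w1 is 0.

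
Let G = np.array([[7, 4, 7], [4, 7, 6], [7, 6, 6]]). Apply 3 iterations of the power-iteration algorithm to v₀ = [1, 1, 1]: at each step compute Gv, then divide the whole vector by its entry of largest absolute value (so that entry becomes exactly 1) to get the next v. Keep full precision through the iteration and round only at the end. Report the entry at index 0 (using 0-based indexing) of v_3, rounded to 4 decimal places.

Gv0 = (18.00000, 17.00000, 19.00000); divide by 19.00000 → v1 = (0.94737, 0.89474, 1.00000)
Gv1 = (17.21053, 16.05263, 18.00000); divide by 18.00000 → v2 = (0.95614, 0.89181, 1.00000)
Gv2 = (17.26023, 16.06725, 18.04386); divide by 18.04386 → v3 = (0.95657, 0.89046, 1.00000)
Requested entry of v3: 5903/6171 = 0.9566

0.9566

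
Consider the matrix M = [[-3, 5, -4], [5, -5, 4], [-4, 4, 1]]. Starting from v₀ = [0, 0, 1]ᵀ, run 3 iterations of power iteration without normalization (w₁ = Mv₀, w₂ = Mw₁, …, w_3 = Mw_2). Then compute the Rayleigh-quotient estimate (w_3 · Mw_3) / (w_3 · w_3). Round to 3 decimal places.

-11.549

w1 = Mv₀ = (-4, 4, 1)
w2 = Mw1 = (28, -36, 33)
w3 = Mw2 = (-396, 452, -223)
Mw3 = (4340, -5132, 3169)
w3·Mw3 = (-396)·4340 + 452·(-5132) + (-223)·3169 = -4744991; w3·w3 = (-396)·(-396) + 452·452 + (-223)·(-223) = 410849
λ ≈ -4744991/410849 = -11.549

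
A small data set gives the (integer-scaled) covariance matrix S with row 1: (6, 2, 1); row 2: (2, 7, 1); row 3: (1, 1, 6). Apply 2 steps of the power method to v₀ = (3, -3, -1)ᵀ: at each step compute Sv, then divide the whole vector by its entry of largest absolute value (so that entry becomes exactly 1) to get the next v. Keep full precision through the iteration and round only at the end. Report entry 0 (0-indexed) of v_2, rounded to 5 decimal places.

Sv0 = (11.000000, -16.000000, -6.000000); divide by -16.000000 → v1 = (-0.687500, 1.000000, 0.375000)
Sv1 = (-1.750000, 6.000000, 2.562500); divide by 6.000000 → v2 = (-0.291667, 1.000000, 0.427083)
Requested entry of v2: 28/-96 = -0.29167

-0.29167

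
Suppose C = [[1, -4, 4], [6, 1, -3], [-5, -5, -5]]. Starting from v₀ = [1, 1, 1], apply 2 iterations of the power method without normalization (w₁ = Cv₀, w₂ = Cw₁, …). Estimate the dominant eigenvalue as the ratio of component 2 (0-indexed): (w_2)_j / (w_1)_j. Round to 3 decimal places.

w1 = Cv₀ = (1·1 + (-4)·1 + 4·1; 6·1 + 1·1 + (-3)·1; (-5)·1 + (-5)·1 + (-5)·1) = (1, 4, -15)
w2 = Cw1 = (1·1 + (-4)·4 + 4·(-15); 6·1 + 1·4 + (-3)·(-15); (-5)·1 + (-5)·4 + (-5)·(-15)) = (-75, 55, 50)
Ratio at component: 50 / -15 = -3.333

-3.333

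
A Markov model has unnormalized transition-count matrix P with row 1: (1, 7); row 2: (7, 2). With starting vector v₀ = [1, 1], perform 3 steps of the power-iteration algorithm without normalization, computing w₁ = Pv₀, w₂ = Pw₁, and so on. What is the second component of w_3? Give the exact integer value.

w1 = Pv₀ = (8, 9)
w2 = Pw1 = (71, 74)
w3 = Pw2 = (589, 645)
The requested component of w3 is 645.

645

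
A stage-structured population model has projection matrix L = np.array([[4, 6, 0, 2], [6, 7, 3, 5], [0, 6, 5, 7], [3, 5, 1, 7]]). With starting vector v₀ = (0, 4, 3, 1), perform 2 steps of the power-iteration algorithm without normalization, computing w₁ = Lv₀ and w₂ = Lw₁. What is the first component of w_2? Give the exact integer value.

w1 = Lv₀ = (26, 42, 46, 30)
w2 = Lw1 = (416, 738, 692, 544)
The requested component of w2 is 416.

416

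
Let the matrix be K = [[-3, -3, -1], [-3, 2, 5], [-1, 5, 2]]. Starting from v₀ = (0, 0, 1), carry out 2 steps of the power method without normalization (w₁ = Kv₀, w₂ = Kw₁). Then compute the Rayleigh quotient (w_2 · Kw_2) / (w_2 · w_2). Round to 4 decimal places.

w1 = Kv₀ = ((-3)·0 + (-3)·0 + (-1)·1; (-3)·0 + 2·0 + 5·1; (-1)·0 + 5·0 + 2·1) = (-1, 5, 2)
w2 = Kw1 = ((-3)·(-1) + (-3)·5 + (-1)·2; (-3)·(-1) + 2·5 + 5·2; (-1)·(-1) + 5·5 + 2·2) = (-14, 23, 30)
Kw2 = (-57, 238, 189)
w2·Kw2 = (-14)·(-57) + 23·238 + 30·189 = 11942; w2·w2 = (-14)·(-14) + 23·23 + 30·30 = 1625
λ ≈ 11942/1625 = 7.3489

λ ≈ 7.3489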